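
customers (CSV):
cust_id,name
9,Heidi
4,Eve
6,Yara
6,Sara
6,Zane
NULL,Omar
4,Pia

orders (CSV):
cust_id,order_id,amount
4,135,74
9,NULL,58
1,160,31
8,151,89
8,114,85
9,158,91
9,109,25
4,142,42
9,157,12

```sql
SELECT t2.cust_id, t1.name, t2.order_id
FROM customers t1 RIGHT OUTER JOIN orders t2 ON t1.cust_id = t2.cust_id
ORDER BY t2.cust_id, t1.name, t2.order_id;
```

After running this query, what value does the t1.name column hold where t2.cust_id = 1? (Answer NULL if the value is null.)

NULL

RIGHT JOIN keeps every row from `orders`; unmatched rows get NULL for `customers`'s columns.
Matching on t1.cust_id = t2.cust_id. A NULL in a compared column never satisfies the condition.
- t1 row (cust_id=9): matches 4 t2 row(s) → 4 output row(s).
- t1 row (cust_id=4): matches 2 t2 row(s) → 2 output row(s).
- t1 row (cust_id=6): no match.
- t1 row (cust_id=6): no match.
- t1 row (cust_id=6): no match.
- t1 row (cust_id=NULL): no match.
- t1 row (cust_id=4): matches 2 t2 row(s) → 2 output row(s).
- 3 t2 row(s) had no t1 match → kept, t1 columns NULL.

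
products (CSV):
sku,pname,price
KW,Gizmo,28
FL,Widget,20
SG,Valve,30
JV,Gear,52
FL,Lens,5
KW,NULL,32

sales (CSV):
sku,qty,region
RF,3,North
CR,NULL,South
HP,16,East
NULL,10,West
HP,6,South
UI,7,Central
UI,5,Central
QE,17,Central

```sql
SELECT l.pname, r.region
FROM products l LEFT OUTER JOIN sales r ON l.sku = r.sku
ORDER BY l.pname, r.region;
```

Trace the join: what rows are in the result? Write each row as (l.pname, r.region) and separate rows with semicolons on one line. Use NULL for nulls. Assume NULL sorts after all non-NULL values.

(Gear, NULL); (Gizmo, NULL); (Lens, NULL); (Valve, NULL); (Widget, NULL); (NULL, NULL)

LEFT JOIN keeps every row from `products`; unmatched rows get NULL for `sales`'s columns.
Matching on l.sku = r.sku. A NULL in a compared column never satisfies the condition.
- sku=KW: no r row matches, row kept with r columns NULL.
- sku=FL: no r row matches, row kept with r columns NULL.
- sku=SG: no r row matches, row kept with r columns NULL.
- sku=JV: no r row matches, row kept with r columns NULL.
- sku=FL: no r row matches, row kept with r columns NULL.
- sku=KW: no r row matches, row kept with r columns NULL.
After projecting and ordering:
l.pname | r.region
Gear | NULL
Gizmo | NULL
Lens | NULL
Valve | NULL
Widget | NULL
NULL | NULL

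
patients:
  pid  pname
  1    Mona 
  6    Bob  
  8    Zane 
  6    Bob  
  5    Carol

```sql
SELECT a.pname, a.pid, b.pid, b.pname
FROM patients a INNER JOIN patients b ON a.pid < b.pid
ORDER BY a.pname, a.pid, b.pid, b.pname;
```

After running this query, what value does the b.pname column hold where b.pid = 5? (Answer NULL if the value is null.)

Carol

INNER JOIN keeps only pairs where the ON condition holds.
Matching on a.pid < b.pid.
Matched pairs: 9.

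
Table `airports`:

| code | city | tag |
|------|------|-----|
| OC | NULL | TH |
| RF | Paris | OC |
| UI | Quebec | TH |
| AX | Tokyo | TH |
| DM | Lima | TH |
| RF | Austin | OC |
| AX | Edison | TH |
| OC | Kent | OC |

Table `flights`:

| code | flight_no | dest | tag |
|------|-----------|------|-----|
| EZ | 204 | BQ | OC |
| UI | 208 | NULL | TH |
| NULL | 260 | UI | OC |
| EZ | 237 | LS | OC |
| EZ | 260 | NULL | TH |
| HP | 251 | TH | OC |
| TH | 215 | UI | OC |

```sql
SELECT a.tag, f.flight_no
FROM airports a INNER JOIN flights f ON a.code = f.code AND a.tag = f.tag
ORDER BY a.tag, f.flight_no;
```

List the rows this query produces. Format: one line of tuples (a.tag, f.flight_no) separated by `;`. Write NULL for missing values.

INNER JOIN keeps only pairs where the ON condition holds.
Matching on a.code = f.code AND a.tag = f.tag. A NULL in a compared column never satisfies the condition.
Matched pairs: 1.

(TH, 208)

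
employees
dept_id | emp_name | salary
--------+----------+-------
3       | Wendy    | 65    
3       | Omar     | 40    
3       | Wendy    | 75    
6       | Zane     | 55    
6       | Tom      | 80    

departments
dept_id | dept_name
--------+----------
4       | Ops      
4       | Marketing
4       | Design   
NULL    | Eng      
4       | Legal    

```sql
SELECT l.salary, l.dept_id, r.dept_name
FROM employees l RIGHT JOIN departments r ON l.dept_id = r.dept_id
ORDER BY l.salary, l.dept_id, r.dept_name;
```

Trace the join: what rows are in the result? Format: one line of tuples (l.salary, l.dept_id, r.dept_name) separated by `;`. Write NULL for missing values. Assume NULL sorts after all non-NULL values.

(NULL, NULL, Design); (NULL, NULL, Eng); (NULL, NULL, Legal); (NULL, NULL, Marketing); (NULL, NULL, Ops)

RIGHT JOIN keeps every row from `departments`; unmatched rows get NULL for `employees`'s columns.
Matching on l.dept_id = r.dept_id. A NULL in a compared column never satisfies the condition.
- l[0] dept_id=3 → no match.
- l[1] dept_id=3 → no match.
- l[2] dept_id=3 → no match.
- l[3] dept_id=6 → no match.
- l[4] dept_id=6 → no match.
- 5 r row(s) had no l match → kept, l columns NULL.
After projecting and ordering:
l.salary | l.dept_id | r.dept_name
NULL | NULL | Design
NULL | NULL | Eng
NULL | NULL | Legal
NULL | NULL | Marketing
NULL | NULL | Ops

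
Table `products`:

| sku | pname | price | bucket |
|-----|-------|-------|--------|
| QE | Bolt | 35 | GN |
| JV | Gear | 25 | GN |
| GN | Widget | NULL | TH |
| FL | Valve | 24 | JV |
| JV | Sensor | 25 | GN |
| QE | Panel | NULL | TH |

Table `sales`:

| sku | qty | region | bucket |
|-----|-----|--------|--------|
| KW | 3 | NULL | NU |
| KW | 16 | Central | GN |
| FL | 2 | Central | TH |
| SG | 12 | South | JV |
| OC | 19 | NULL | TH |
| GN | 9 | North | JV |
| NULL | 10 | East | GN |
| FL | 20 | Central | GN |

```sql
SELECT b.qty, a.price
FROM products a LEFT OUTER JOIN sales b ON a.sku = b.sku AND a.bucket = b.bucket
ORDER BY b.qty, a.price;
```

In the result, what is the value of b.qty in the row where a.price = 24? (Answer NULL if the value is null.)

LEFT JOIN keeps every row from `products`; unmatched rows get NULL for `sales`'s columns.
Matching on a.sku = b.sku AND a.bucket = b.bucket. A NULL in a compared column never satisfies the condition.
- a row (sku=QE, bucket=GN): no match → kept, b columns NULL.
- a row (sku=JV, bucket=GN): no match → kept, b columns NULL.
- a row (sku=GN, bucket=TH): no match → kept, b columns NULL.
- a row (sku=FL, bucket=JV): no match → kept, b columns NULL.
- a row (sku=JV, bucket=GN): no match → kept, b columns NULL.
- a row (sku=QE, bucket=TH): no match → kept, b columns NULL.

NULL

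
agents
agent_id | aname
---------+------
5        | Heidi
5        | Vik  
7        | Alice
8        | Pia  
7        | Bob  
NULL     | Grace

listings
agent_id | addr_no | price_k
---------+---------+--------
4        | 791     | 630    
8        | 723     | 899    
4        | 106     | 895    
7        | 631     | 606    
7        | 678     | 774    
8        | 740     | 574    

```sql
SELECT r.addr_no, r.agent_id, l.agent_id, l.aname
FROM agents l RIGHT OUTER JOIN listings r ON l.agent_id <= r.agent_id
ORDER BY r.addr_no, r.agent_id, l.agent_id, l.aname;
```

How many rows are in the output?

20

RIGHT JOIN keeps every row from `listings`; unmatched rows get NULL for `agents`'s columns.
Matching on l.agent_id <= r.agent_id. A NULL in a compared column never satisfies the condition.
- l (agent_id=5) pairs with 4 row(s) of r.
- l (agent_id=5) pairs with 4 row(s) of r.
- l (agent_id=7) pairs with 4 row(s) of r.
- l (agent_id=8) pairs with 2 row(s) of r.
- l (agent_id=7) pairs with 4 row(s) of r.
- l (agent_id=NULL) has no partner in r.
- 2 r row(s) had no l match → kept, l columns NULL.
Total: 18 matched + 2 padded = 20 rows.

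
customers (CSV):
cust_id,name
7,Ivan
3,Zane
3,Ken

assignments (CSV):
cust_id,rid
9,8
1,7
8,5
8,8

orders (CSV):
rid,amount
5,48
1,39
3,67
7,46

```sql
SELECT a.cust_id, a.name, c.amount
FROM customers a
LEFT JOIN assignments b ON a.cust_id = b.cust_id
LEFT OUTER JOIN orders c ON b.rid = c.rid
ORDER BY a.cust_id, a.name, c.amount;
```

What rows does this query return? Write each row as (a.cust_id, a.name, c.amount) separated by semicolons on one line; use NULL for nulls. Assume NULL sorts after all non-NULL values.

(3, Ken, NULL); (3, Zane, NULL); (7, Ivan, NULL)

Evaluate left to right. First `customers a LEFT JOIN assignments b` on cust_id: 3 row(s).
Then LEFT JOIN `orders c` on rid: each of those 3 rows is kept; rows whose b.rid has no match in c get NULL for c's columns.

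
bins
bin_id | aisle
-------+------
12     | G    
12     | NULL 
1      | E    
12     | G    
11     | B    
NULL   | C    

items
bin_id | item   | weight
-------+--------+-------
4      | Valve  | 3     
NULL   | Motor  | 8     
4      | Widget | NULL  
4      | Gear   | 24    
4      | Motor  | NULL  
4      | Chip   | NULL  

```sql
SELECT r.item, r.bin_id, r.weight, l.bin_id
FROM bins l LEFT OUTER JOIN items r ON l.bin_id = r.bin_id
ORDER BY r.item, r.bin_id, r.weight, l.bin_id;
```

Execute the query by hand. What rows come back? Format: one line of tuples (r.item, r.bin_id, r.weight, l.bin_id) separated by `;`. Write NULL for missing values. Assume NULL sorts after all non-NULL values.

(NULL, NULL, NULL, 1); (NULL, NULL, NULL, 11); (NULL, NULL, NULL, 12); (NULL, NULL, NULL, 12); (NULL, NULL, NULL, 12); (NULL, NULL, NULL, NULL)

LEFT JOIN keeps every row from `bins`; unmatched rows get NULL for `items`'s columns.
Matching on l.bin_id = r.bin_id. A NULL in a compared column never satisfies the condition.
- bin_id=12: no r row matches, row kept with r columns NULL.
- bin_id=12: no r row matches, row kept with r columns NULL.
- bin_id=1: no r row matches, row kept with r columns NULL.
- bin_id=12: no r row matches, row kept with r columns NULL.
- bin_id=11: no r row matches, row kept with r columns NULL.
- bin_id=NULL: no r row matches, row kept with r columns NULL.
After projecting and ordering:
r.item | r.bin_id | r.weight | l.bin_id
NULL | NULL | NULL | 1
NULL | NULL | NULL | 11
NULL | NULL | NULL | 12
NULL | NULL | NULL | 12
NULL | NULL | NULL | 12
NULL | NULL | NULL | NULL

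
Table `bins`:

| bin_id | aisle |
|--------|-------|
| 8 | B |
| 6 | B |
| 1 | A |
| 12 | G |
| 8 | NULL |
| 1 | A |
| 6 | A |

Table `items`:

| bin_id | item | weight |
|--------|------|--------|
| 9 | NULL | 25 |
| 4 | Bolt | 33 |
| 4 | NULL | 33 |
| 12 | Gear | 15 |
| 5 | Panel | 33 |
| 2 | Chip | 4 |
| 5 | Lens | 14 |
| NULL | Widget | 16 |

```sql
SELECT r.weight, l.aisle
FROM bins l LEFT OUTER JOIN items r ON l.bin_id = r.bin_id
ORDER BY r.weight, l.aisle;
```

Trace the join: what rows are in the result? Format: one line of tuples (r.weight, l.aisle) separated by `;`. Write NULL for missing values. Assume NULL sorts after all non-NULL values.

(15, G); (NULL, A); (NULL, A); (NULL, A); (NULL, B); (NULL, B); (NULL, NULL)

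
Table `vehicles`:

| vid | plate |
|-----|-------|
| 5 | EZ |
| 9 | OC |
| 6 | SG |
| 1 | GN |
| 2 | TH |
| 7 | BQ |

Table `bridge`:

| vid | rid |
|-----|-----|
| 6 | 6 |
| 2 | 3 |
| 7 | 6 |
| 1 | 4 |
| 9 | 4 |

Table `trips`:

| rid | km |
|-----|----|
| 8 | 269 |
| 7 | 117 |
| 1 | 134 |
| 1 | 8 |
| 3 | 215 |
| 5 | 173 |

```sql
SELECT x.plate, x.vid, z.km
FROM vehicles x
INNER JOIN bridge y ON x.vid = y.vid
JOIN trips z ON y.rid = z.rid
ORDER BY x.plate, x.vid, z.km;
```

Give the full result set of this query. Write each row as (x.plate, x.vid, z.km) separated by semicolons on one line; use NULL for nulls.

Step 1 — x INNER JOIN y on vid → 5 row(s).
Then INNER JOIN `trips z` on rid: keep only rows whose y.rid appears in z.

(TH, 2, 215)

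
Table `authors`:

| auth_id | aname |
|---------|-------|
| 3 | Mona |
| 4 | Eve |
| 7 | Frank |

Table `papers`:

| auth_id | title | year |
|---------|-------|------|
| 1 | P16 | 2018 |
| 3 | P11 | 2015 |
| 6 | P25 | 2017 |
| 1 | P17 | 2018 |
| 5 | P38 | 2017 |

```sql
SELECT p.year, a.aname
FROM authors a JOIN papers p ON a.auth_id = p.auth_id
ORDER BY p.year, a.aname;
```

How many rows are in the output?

1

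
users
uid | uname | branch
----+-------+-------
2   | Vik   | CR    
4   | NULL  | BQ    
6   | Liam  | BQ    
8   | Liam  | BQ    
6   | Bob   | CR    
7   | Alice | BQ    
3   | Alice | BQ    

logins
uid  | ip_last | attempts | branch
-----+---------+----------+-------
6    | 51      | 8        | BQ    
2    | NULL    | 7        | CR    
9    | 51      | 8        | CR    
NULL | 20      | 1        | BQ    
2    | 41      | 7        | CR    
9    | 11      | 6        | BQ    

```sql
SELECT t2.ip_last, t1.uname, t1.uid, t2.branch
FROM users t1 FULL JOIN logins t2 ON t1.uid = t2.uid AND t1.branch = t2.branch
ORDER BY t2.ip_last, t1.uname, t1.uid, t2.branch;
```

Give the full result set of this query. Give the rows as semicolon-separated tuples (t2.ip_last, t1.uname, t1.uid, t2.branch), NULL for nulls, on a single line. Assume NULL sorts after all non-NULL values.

(11, NULL, NULL, BQ); (20, NULL, NULL, BQ); (41, Vik, 2, CR); (51, Liam, 6, BQ); (51, NULL, NULL, CR); (NULL, Alice, 3, NULL); (NULL, Alice, 7, NULL); (NULL, Bob, 6, NULL); (NULL, Liam, 8, NULL); (NULL, Vik, 2, CR); (NULL, NULL, 4, NULL)

FULL OUTER JOIN keeps every row from both sides; unmatched rows get NULL for the other side's columns.
Matching on t1.uid = t2.uid AND t1.branch = t2.branch. A NULL in a compared column never satisfies the condition.
- t1 (uid=2, branch=CR) pairs with 2 row(s) of t2.
- t1 (uid=4, branch=BQ) has no partner → padded with NULL.
- t1 (uid=6, branch=BQ) pairs with 1 row(s) of t2.
- t1 (uid=8, branch=BQ) has no partner → padded with NULL.
- t1 (uid=6, branch=CR) has no partner → padded with NULL.
- t1 (uid=7, branch=BQ) has no partner → padded with NULL.
- t1 (uid=3, branch=BQ) has no partner → padded with NULL.
- plus 3 unmatched t2 row(s), each kept with NULL t1 columns.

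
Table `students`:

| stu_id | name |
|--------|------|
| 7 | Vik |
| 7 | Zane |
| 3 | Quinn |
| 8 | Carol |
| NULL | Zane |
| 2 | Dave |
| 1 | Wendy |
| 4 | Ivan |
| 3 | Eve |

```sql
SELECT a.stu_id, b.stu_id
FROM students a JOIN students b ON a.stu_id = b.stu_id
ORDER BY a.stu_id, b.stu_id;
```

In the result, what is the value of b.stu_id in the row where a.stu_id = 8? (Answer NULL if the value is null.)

8

INNER JOIN keeps only pairs where the ON condition holds.
Matching on a.stu_id = b.stu_id. A NULL in a compared column never satisfies the condition.
Matched pairs: 12.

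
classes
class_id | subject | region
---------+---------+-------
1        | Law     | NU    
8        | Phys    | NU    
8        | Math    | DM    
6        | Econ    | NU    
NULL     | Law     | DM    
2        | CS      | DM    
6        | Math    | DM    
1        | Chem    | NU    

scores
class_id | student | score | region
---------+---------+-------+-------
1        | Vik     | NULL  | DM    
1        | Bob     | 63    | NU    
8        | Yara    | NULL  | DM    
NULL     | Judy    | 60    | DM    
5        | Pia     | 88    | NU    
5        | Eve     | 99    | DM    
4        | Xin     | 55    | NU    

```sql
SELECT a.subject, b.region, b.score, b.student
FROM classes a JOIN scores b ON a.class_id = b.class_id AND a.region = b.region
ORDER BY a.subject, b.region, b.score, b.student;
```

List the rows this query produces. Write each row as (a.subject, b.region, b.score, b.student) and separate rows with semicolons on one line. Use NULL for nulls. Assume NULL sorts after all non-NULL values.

(Chem, NU, 63, Bob); (Law, NU, 63, Bob); (Math, DM, NULL, Yara)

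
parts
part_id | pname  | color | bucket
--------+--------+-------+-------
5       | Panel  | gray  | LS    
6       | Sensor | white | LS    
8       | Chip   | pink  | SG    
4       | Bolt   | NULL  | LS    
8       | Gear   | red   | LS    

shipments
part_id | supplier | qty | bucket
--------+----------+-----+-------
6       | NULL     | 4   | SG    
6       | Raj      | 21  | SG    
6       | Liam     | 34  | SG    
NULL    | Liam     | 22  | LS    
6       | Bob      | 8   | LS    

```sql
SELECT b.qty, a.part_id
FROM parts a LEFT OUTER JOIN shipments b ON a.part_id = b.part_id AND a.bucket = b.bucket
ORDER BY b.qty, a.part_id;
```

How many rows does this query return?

5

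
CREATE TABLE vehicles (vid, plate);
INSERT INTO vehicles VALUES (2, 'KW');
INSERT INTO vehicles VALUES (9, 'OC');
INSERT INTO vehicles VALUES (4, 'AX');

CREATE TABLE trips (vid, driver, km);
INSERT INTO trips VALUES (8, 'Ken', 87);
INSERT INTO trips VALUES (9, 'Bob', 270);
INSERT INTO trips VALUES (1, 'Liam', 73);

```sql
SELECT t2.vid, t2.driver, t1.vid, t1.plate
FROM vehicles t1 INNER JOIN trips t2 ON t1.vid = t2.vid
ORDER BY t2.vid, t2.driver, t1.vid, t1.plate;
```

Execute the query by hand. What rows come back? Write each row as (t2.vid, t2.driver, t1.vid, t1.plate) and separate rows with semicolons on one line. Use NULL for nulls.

INNER JOIN keeps only pairs where the ON condition holds.
Matching on t1.vid = t2.vid.
- t1 (vid=2) has no partner → excluded.
- t1 (vid=9) pairs with 1 row(s) of t2.
- t1 (vid=4) has no partner → excluded.
After projecting and ordering:
t2.vid | t2.driver | t1.vid | t1.plate
9 | Bob | 9 | OC

(9, Bob, 9, OC)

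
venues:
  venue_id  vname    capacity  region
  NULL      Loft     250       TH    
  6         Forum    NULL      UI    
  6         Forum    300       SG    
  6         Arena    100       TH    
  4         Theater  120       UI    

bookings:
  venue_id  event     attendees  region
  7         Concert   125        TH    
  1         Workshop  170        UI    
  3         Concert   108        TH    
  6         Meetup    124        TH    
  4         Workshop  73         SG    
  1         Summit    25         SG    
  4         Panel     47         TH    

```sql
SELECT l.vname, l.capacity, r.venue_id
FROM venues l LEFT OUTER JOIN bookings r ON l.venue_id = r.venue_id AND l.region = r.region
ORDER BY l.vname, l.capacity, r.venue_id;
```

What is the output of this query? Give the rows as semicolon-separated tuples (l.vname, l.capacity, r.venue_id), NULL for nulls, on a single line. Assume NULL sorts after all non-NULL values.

LEFT JOIN keeps every row from `venues`; unmatched rows get NULL for `bookings`'s columns.
Matching on l.venue_id = r.venue_id AND l.region = r.region. A NULL in a compared column never satisfies the condition.
- l (venue_id=NULL, region=TH) has no partner → padded with NULL.
- l (venue_id=6, region=UI) has no partner → padded with NULL.
- l (venue_id=6, region=SG) has no partner → padded with NULL.
- l (venue_id=6, region=TH) pairs with 1 row(s) of r.
- l (venue_id=4, region=UI) has no partner → padded with NULL.
After projecting and ordering:
l.vname | l.capacity | r.venue_id
Arena | 100 | 6
Forum | 300 | NULL
Forum | NULL | NULL
Loft | 250 | NULL
Theater | 120 | NULL

(Arena, 100, 6); (Forum, 300, NULL); (Forum, NULL, NULL); (Loft, 250, NULL); (Theater, 120, NULL)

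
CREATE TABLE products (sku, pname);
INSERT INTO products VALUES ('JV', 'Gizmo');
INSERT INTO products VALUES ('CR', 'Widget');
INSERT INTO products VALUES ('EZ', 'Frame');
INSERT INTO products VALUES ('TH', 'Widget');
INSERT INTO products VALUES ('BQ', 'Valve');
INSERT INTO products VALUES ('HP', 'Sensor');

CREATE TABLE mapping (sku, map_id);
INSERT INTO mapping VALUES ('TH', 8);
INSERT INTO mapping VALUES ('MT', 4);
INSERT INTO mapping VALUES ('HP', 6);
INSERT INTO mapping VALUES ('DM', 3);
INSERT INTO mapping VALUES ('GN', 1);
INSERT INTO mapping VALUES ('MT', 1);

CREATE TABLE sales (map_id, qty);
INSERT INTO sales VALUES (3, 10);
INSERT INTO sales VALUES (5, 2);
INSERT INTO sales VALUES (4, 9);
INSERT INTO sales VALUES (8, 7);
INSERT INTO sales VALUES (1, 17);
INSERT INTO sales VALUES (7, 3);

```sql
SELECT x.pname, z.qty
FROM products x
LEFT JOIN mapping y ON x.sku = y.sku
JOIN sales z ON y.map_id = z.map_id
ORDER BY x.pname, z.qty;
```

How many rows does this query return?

Evaluate left to right. First `products x LEFT JOIN mapping y` on sku: 6 row(s).
Then INNER JOIN `sales z` on map_id: keep only rows whose y.map_id appears in z.
Result: 1 row(s).

1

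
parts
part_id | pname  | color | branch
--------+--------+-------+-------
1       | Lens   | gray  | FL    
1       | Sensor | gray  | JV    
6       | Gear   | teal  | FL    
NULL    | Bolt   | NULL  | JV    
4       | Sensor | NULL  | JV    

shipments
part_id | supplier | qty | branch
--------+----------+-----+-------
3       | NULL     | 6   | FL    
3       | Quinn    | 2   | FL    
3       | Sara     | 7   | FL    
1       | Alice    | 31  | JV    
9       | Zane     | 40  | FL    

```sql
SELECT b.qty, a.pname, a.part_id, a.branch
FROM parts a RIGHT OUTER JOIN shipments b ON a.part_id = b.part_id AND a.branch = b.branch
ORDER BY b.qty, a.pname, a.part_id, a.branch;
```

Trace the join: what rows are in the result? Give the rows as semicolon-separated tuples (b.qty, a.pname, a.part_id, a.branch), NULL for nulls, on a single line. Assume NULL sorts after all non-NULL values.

RIGHT JOIN keeps every row from `shipments`; unmatched rows get NULL for `parts`'s columns.
Matching on a.part_id = b.part_id AND a.branch = b.branch. A NULL in a compared column never satisfies the condition.
Matched pairs: 1; unmatched b rows kept: 4.

(2, NULL, NULL, NULL); (6, NULL, NULL, NULL); (7, NULL, NULL, NULL); (31, Sensor, 1, JV); (40, NULL, NULL, NULL)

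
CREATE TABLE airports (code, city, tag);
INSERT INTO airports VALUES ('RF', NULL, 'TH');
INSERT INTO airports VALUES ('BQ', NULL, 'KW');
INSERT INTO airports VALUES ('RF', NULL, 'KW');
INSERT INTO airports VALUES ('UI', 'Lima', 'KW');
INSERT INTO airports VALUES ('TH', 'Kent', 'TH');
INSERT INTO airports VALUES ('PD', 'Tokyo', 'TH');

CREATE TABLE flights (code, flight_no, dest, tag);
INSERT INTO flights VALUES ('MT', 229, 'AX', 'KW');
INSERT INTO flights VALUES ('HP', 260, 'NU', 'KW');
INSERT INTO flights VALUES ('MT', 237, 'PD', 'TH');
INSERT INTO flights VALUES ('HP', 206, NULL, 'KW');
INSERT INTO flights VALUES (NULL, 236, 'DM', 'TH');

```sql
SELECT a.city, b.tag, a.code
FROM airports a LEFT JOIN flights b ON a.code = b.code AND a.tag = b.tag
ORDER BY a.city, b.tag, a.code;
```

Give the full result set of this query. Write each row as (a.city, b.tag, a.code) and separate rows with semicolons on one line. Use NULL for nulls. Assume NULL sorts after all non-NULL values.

LEFT JOIN keeps every row from `airports`; unmatched rows get NULL for `flights`'s columns.
Matching on a.code = b.code AND a.tag = b.tag. A NULL in a compared column never satisfies the condition.
- a row (code=RF, tag=TH): no match → kept, b columns NULL.
- a row (code=BQ, tag=KW): no match → kept, b columns NULL.
- a row (code=RF, tag=KW): no match → kept, b columns NULL.
- a row (code=UI, tag=KW): no match → kept, b columns NULL.
- a row (code=TH, tag=TH): no match → kept, b columns NULL.
- a row (code=PD, tag=TH): no match → kept, b columns NULL.
After projecting and ordering:
a.city | b.tag | a.code
Kent | NULL | TH
Lima | NULL | UI
Tokyo | NULL | PD
NULL | NULL | BQ
NULL | NULL | RF
NULL | NULL | RF

(Kent, NULL, TH); (Lima, NULL, UI); (Tokyo, NULL, PD); (NULL, NULL, BQ); (NULL, NULL, RF); (NULL, NULL, RF)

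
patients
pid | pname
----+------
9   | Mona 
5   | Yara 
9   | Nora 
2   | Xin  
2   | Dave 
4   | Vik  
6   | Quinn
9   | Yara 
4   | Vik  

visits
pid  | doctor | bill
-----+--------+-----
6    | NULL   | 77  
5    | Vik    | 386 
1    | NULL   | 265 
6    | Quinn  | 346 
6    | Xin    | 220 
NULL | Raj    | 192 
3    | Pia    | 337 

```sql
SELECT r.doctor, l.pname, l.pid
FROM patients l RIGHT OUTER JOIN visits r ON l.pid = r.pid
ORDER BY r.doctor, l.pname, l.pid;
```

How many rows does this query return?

7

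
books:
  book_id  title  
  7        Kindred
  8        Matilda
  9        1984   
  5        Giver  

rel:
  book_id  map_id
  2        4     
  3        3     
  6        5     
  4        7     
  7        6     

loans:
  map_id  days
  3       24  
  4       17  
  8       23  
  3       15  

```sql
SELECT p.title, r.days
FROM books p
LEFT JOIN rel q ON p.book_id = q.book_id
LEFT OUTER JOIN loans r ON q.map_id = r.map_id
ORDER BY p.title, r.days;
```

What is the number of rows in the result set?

4

Joins associate left-to-right: books LEFT JOIN rel on book_id gives 4 intermediate row(s).
Then LEFT JOIN `loans r` on map_id: each of those 4 rows is kept; rows whose q.map_id has no match in r get NULL for r's columns.
Result: 4 row(s).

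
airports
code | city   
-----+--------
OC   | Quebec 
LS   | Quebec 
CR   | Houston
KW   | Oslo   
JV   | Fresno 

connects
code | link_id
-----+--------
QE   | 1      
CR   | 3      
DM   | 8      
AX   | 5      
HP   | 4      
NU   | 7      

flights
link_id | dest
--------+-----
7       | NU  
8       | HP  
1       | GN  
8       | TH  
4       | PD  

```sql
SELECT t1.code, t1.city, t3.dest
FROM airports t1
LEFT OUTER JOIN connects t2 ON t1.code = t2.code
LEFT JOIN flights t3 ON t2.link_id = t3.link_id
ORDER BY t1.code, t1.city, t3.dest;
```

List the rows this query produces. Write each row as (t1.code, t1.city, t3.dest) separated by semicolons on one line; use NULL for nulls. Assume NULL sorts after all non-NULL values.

(CR, Houston, NULL); (JV, Fresno, NULL); (KW, Oslo, NULL); (LS, Quebec, NULL); (OC, Quebec, NULL)

Step 1 — t1 LEFT JOIN t2 on code → 5 row(s).
Then LEFT JOIN `flights t3` on link_id: each of those 5 rows is kept; rows whose t2.link_id has no match in t3 get NULL for t3's columns.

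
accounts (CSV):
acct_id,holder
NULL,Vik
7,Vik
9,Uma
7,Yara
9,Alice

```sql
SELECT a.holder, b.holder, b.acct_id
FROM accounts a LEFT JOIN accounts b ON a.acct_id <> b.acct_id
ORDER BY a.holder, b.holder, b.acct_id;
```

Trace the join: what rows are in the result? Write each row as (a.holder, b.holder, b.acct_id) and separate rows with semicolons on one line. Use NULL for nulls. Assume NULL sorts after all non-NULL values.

LEFT JOIN keeps every row from `accounts a`; unmatched rows get NULL for `accounts b`'s columns.
Matching on a.acct_id <> b.acct_id. A NULL in a compared column never satisfies the condition.
- a row (acct_id=NULL): no match → kept, b columns NULL.
- a row (acct_id=7): matches 2 b row(s) → 2 output row(s).
- a row (acct_id=9): matches 2 b row(s) → 2 output row(s).
- a row (acct_id=7): matches 2 b row(s) → 2 output row(s).
- a row (acct_id=9): matches 2 b row(s) → 2 output row(s).
After projecting and ordering:
a.holder | b.holder | b.acct_id
Alice | Vik | 7
Alice | Yara | 7
Uma | Vik | 7
Uma | Yara | 7
Vik | Alice | 9
Vik | Uma | 9
Vik | NULL | NULL
Yara | Alice | 9
Yara | Uma | 9

(Alice, Vik, 7); (Alice, Yara, 7); (Uma, Vik, 7); (Uma, Yara, 7); (Vik, Alice, 9); (Vik, Uma, 9); (Vik, NULL, NULL); (Yara, Alice, 9); (Yara, Uma, 9)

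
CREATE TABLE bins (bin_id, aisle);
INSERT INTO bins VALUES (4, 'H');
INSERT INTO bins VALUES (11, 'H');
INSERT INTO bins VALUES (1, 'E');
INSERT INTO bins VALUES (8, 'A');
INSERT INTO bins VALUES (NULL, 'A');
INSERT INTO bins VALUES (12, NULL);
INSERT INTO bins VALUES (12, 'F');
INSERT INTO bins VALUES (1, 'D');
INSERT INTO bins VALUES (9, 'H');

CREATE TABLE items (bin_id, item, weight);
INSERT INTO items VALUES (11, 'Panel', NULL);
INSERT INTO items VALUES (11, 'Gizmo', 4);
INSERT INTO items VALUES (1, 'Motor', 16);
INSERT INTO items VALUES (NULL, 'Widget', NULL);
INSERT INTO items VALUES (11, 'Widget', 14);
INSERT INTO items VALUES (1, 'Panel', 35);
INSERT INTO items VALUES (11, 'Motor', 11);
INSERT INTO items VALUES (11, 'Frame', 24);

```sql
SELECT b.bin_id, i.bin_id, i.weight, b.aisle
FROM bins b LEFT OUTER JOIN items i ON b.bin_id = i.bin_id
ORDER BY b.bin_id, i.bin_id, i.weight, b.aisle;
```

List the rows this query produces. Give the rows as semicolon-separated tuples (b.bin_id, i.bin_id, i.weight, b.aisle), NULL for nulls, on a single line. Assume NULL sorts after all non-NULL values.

LEFT JOIN keeps every row from `bins`; unmatched rows get NULL for `items`'s columns.
Matching on b.bin_id = i.bin_id. A NULL in a compared column never satisfies the condition.
Matched pairs: 9; unmatched b rows kept: 6.

(1, 1, 16, D); (1, 1, 16, E); (1, 1, 35, D); (1, 1, 35, E); (4, NULL, NULL, H); (8, NULL, NULL, A); (9, NULL, NULL, H); (11, 11, 4, H); (11, 11, 11, H); (11, 11, 14, H); (11, 11, 24, H); (11, 11, NULL, H); (12, NULL, NULL, F); (12, NULL, NULL, NULL); (NULL, NULL, NULL, A)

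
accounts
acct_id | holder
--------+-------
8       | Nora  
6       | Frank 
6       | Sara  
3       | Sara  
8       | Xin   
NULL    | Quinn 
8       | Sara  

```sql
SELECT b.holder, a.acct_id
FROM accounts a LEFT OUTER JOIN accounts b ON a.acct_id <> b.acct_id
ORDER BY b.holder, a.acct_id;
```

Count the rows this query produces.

23

LEFT JOIN keeps every row from `accounts a`; unmatched rows get NULL for `accounts b`'s columns.
Matching on a.acct_id <> b.acct_id. A NULL in a compared column never satisfies the condition.
- a[0] acct_id=8 → 3 match(es) in b → 3 row(s).
- a[1] acct_id=6 → 4 match(es) in b → 4 row(s).
- a[2] acct_id=6 → 4 match(es) in b → 4 row(s).
- a[3] acct_id=3 → 5 match(es) in b → 5 row(s).
- a[4] acct_id=8 → 3 match(es) in b → 3 row(s).
- a[5] acct_id=NULL → no match; kept with NULLs on the b side.
- a[6] acct_id=8 → 3 match(es) in b → 3 row(s).
Total: 22 matched + 1 padded = 23 rows.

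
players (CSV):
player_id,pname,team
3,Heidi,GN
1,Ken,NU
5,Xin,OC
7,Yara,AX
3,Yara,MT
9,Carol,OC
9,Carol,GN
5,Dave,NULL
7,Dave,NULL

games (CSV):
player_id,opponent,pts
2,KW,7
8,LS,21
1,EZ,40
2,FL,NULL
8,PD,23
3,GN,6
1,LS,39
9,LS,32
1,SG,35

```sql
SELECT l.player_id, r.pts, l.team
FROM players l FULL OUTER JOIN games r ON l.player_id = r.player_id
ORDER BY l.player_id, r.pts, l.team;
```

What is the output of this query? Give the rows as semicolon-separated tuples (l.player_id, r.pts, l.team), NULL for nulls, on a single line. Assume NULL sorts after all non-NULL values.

(1, 35, NU); (1, 39, NU); (1, 40, NU); (3, 6, GN); (3, 6, MT); (5, NULL, OC); (5, NULL, NULL); (7, NULL, AX); (7, NULL, NULL); (9, 32, GN); (9, 32, OC); (NULL, 7, NULL); (NULL, 21, NULL); (NULL, 23, NULL); (NULL, NULL, NULL)

FULL OUTER JOIN keeps every row from both sides; unmatched rows get NULL for the other side's columns.
Matching on l.player_id = r.player_id.
- l (player_id=3) pairs with 1 row(s) of r.
- l (player_id=1) pairs with 3 row(s) of r.
- l (player_id=5) has no partner → padded with NULL.
- l (player_id=7) has no partner → padded with NULL.
- l (player_id=3) pairs with 1 row(s) of r.
- l (player_id=9) pairs with 1 row(s) of r.
- l (player_id=9) pairs with 1 row(s) of r.
- l (player_id=5) has no partner → padded with NULL.
- l (player_id=7) has no partner → padded with NULL.
- 4 row(s) from r found no l partner → padded with NULL.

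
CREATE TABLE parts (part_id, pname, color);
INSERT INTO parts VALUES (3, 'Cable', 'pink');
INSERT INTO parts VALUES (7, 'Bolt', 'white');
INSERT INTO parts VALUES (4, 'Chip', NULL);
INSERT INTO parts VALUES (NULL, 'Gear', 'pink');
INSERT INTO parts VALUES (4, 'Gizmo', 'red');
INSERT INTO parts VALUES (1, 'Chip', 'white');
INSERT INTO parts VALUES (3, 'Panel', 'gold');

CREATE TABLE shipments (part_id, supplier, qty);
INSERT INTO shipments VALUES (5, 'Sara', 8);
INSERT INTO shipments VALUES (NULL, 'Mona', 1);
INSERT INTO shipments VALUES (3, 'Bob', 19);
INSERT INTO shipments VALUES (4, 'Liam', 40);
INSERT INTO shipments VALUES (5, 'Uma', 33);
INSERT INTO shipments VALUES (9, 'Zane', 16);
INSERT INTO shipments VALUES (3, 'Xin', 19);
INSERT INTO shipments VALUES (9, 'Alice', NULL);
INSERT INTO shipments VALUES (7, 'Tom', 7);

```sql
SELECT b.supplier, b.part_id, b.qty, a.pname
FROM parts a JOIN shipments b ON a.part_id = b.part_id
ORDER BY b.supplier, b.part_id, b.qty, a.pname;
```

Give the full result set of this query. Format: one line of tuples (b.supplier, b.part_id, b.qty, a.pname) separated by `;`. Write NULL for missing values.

(Bob, 3, 19, Cable); (Bob, 3, 19, Panel); (Liam, 4, 40, Chip); (Liam, 4, 40, Gizmo); (Tom, 7, 7, Bolt); (Xin, 3, 19, Cable); (Xin, 3, 19, Panel)

INNER JOIN keeps only pairs where the ON condition holds.
Matching on a.part_id = b.part_id. A NULL in a compared column never satisfies the condition.
- a[0] part_id=3 → 2 match(es) in b → 2 row(s).
- a[1] part_id=7 → 1 match(es) in b → 1 row(s).
- a[2] part_id=4 → 1 match(es) in b → 1 row(s).
- a[3] part_id=NULL → no match; dropped.
- a[4] part_id=4 → 1 match(es) in b → 1 row(s).
- a[5] part_id=1 → no match; dropped.
- a[6] part_id=3 → 2 match(es) in b → 2 row(s).
After projecting and ordering:
b.supplier | b.part_id | b.qty | a.pname
Bob | 3 | 19 | Cable
Bob | 3 | 19 | Panel
Liam | 4 | 40 | Chip
Liam | 4 | 40 | Gizmo
Tom | 7 | 7 | Bolt
Xin | 3 | 19 | Cable
Xin | 3 | 19 | Panel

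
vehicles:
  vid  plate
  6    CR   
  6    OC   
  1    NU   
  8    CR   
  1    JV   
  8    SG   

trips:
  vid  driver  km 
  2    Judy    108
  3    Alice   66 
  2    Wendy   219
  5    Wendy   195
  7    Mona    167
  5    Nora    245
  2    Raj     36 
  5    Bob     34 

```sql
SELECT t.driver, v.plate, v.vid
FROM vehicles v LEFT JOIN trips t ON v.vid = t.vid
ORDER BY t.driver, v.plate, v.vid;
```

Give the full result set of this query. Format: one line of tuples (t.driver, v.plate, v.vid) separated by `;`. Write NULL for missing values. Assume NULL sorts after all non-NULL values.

LEFT JOIN keeps every row from `vehicles`; unmatched rows get NULL for `trips`'s columns.
Matching on v.vid = t.vid.
- v (vid=6) has no partner → padded with NULL.
- v (vid=6) has no partner → padded with NULL.
- v (vid=1) has no partner → padded with NULL.
- v (vid=8) has no partner → padded with NULL.
- v (vid=1) has no partner → padded with NULL.
- v (vid=8) has no partner → padded with NULL.
After projecting and ordering:
t.driver | v.plate | v.vid
NULL | CR | 6
NULL | CR | 8
NULL | JV | 1
NULL | NU | 1
NULL | OC | 6
NULL | SG | 8

(NULL, CR, 6); (NULL, CR, 8); (NULL, JV, 1); (NULL, NU, 1); (NULL, OC, 6); (NULL, SG, 8)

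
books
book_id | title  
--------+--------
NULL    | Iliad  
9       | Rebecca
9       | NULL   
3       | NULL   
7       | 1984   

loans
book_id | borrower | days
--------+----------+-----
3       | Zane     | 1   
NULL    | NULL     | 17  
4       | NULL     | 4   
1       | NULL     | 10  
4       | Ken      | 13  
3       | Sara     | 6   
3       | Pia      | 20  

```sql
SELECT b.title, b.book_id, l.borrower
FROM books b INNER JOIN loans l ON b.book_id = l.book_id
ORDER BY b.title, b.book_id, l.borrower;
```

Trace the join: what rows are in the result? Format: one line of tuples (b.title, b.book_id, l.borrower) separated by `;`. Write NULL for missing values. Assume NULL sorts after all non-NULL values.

(NULL, 3, Pia); (NULL, 3, Sara); (NULL, 3, Zane)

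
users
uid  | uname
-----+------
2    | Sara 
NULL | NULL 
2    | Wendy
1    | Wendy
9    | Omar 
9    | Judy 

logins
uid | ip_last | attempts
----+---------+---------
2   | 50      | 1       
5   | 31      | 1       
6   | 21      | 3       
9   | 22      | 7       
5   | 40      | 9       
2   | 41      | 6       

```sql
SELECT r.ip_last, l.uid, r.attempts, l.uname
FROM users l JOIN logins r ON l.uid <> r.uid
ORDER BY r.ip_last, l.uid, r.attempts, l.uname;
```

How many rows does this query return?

24

INNER JOIN keeps only pairs where the ON condition holds.
Matching on l.uid <> r.uid. A NULL in a compared column never satisfies the condition.
- l (uid=2) pairs with 4 row(s) of r.
- l (uid=NULL) has no partner → excluded.
- l (uid=2) pairs with 4 row(s) of r.
- l (uid=1) pairs with 6 row(s) of r.
- l (uid=9) pairs with 5 row(s) of r.
- l (uid=9) pairs with 5 row(s) of r.
Total: 24 rows.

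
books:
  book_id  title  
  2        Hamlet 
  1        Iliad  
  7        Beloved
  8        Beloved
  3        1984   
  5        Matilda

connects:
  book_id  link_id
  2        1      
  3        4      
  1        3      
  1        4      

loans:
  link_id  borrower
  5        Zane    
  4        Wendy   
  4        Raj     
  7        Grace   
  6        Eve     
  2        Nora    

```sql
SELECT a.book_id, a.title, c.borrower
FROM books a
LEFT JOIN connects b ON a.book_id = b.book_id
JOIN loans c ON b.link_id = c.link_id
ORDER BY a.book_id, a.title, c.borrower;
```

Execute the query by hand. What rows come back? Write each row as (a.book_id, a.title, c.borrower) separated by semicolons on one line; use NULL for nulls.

(1, Iliad, Raj); (1, Iliad, Wendy); (3, 1984, Raj); (3, 1984, Wendy)

Step 1 — a LEFT JOIN b on book_id → 7 row(s).
Then INNER JOIN `loans c` on link_id: keep only rows whose b.link_id appears in c.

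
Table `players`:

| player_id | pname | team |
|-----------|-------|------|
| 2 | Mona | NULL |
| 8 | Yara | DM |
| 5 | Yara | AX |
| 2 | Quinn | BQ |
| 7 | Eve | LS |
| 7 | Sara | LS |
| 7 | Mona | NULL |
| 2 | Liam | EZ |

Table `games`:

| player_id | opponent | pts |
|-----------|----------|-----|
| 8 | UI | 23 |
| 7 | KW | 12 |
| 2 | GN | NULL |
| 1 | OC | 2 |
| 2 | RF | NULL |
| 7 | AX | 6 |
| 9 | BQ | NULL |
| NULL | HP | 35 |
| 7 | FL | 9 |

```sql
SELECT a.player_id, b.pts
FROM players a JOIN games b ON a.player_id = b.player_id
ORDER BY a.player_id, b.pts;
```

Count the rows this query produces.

16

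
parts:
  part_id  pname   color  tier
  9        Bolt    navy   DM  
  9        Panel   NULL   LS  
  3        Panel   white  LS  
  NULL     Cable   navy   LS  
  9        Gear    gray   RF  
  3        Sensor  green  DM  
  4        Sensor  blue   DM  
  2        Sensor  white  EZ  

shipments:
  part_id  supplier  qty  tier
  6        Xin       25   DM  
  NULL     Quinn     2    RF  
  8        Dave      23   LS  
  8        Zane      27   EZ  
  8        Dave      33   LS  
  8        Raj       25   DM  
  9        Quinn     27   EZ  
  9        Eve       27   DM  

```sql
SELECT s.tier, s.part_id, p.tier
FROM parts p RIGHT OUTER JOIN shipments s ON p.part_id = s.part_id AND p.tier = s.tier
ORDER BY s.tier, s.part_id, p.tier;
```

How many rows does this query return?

8

RIGHT JOIN keeps every row from `shipments`; unmatched rows get NULL for `parts`'s columns.
Matching on p.part_id = s.part_id AND p.tier = s.tier. A NULL in a compared column never satisfies the condition.
Matched pairs: 1; unmatched s rows kept: 7.
Total: 1 matched + 7 padded = 8 rows.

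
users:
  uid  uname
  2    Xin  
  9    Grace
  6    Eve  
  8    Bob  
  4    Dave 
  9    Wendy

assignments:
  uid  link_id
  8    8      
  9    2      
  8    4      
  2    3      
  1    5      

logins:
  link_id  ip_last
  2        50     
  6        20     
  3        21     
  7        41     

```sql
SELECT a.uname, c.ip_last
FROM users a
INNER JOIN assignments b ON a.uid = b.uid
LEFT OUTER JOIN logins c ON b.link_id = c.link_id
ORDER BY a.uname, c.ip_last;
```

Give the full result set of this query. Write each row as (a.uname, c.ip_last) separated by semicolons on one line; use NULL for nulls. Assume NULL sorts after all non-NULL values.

(Bob, NULL); (Bob, NULL); (Grace, 50); (Wendy, 50); (Xin, 21)

Joins associate left-to-right: users INNER JOIN assignments on uid gives 5 intermediate row(s).
Then LEFT JOIN `logins c` on link_id: each of those 5 rows is kept; rows whose b.link_id has no match in c get NULL for c's columns.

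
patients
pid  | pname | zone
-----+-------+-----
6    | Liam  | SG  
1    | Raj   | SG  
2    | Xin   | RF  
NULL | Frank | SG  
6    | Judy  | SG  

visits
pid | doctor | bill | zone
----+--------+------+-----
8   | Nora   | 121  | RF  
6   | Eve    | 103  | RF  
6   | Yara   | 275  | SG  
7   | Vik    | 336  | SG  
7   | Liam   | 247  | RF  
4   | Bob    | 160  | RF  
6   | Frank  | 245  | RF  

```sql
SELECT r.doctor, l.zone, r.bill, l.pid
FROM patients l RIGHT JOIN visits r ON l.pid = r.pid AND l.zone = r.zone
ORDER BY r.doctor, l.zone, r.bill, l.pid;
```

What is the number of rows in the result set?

RIGHT JOIN keeps every row from `visits`; unmatched rows get NULL for `patients`'s columns.
Matching on l.pid = r.pid AND l.zone = r.zone. A NULL in a compared column never satisfies the condition.
Matched pairs: 2; unmatched r rows kept: 6.
Total: 2 matched + 6 padded = 8 rows.

8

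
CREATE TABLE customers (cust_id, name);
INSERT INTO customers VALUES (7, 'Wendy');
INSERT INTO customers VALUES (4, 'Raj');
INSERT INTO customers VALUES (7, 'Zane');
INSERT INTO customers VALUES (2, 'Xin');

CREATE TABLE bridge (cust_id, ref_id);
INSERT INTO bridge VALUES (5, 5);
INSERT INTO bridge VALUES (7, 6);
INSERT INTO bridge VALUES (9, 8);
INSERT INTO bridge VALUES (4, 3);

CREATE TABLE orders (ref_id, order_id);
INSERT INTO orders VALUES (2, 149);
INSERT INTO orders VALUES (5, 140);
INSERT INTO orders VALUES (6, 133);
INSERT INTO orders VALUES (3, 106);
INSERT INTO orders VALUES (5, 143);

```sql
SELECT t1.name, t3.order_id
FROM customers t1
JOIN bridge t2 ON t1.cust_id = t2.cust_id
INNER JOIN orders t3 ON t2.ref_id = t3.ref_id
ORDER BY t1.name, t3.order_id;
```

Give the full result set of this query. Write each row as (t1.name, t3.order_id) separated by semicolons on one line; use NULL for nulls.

(Raj, 106); (Wendy, 133); (Zane, 133)

Evaluate left to right. First `customers t1 INNER JOIN bridge t2` on cust_id: 3 row(s).
Then INNER JOIN `orders t3` on ref_id: keep only rows whose t2.ref_id appears in t3.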